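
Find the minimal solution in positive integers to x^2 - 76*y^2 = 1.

First expand sqrt(76) as a continued fraction. With x_i = (sqrt(76) + m_i)/d_i and (m_0, d_0) = (0, 1): a_0 = floor(sqrt(76)) = 8, since 8^2 = 64 <= 76 < 81 = 9^2.
Iterate m_{i+1} = d_i*a_i - m_i, d_{i+1} = (76 - m_{i+1}^2)/d_i, a_{i+1} = floor((a_0 + m_{i+1})/d_{i+1}):
  m_1 = 1*8 - 0 = 8, d_1 = (76 - 8^2)/1 = 12/1 = 12, a_1 = floor((8 + 8)/12) = 1.
  m_2 = 12*1 - 8 = 4, d_2 = (76 - 4^2)/12 = 60/12 = 5, a_2 = floor((8 + 4)/5) = 2.
  m_3 = 5*2 - 4 = 6, d_3 = (76 - 6^2)/5 = 40/5 = 8, a_3 = floor((8 + 6)/8) = 1.
  m_4 = 8*1 - 6 = 2, d_4 = (76 - 2^2)/8 = 72/8 = 9, a_4 = floor((8 + 2)/9) = 1.
  m_5 = 9*1 - 2 = 7, d_5 = (76 - 7^2)/9 = 27/9 = 3, a_5 = floor((8 + 7)/3) = 5.
  m_6 = 3*5 - 7 = 8, d_6 = (76 - 8^2)/3 = 12/3 = 4, a_6 = floor((8 + 8)/4) = 4.
  m_7 = 4*4 - 8 = 8, d_7 = (76 - 8^2)/4 = 12/4 = 3, a_7 = floor((8 + 8)/3) = 5.
  m_8 = 3*5 - 8 = 7, d_8 = (76 - 7^2)/3 = 27/3 = 9, a_8 = floor((8 + 7)/9) = 1.
  m_9 = 9*1 - 7 = 2, d_9 = (76 - 2^2)/9 = 72/9 = 8, a_9 = floor((8 + 2)/8) = 1.
  m_10 = 8*1 - 2 = 6, d_10 = (76 - 6^2)/8 = 40/8 = 5, a_10 = floor((8 + 6)/5) = 2.
  m_11 = 5*2 - 6 = 4, d_11 = (76 - 4^2)/5 = 60/5 = 12, a_11 = floor((8 + 4)/12) = 1.
  m_12 = 12*1 - 4 = 8, d_12 = (76 - 8^2)/12 = 12/12 = 1, a_12 = floor((8 + 8)/1) = 16.
  m_13 = 1*16 - 8 = 8, d_13 = (76 - 8^2)/1 = 12/1 = 12: (m_13, d_13) = (m_1, d_1) = (8, 12), so from here the quotients repeat a_1, ..., a_12; the period length is 12.
So sqrt(76) = [8; (1, 2, 1, 1, 5, 4, 5, 1, 1, 2, 1, 16)] with period length k = 12.
k is even, so the fundamental solution of x^2 - 76y^2 = 1 is (p_{k-1}, q_{k-1}) = (p_11, q_11); compute convergents through index 11.
Convergents (p_i = a_i*p_{i-1} + p_{i-2}, q_i = a_i*q_{i-1} + q_{i-2} with p_{-2}=0, p_{-1}=1, q_{-2}=1, q_{-1}=0):
  i=0: a_0=8, p_0 = 8*1 + 0 = 8, q_0 = 8*0 + 1 = 1.
  i=1: a_1=1, p_1 = 1*8 + 1 = 9, q_1 = 1*1 + 0 = 1.
  i=2: a_2=2, p_2 = 2*9 + 8 = 26, q_2 = 2*1 + 1 = 3.
  i=3: a_3=1, p_3 = 1*26 + 9 = 35, q_3 = 1*3 + 1 = 4.
  i=4: a_4=1, p_4 = 1*35 + 26 = 61, q_4 = 1*4 + 3 = 7.
  i=5: a_5=5, p_5 = 5*61 + 35 = 340, q_5 = 5*7 + 4 = 39.
  i=6: a_6=4, p_6 = 4*340 + 61 = 1421, q_6 = 4*39 + 7 = 163.
  i=7: a_7=5, p_7 = 5*1421 + 340 = 7445, q_7 = 5*163 + 39 = 854.
  i=8: a_8=1, p_8 = 1*7445 + 1421 = 8866, q_8 = 1*854 + 163 = 1017.
  i=9: a_9=1, p_9 = 1*8866 + 7445 = 16311, q_9 = 1*1017 + 854 = 1871.
  i=10: a_10=2, p_10 = 2*16311 + 8866 = 41488, q_10 = 2*1871 + 1017 = 4759.
  i=11: a_11=1, p_11 = 1*41488 + 16311 = 57799, q_11 = 1*4759 + 1871 = 6630.
Check: 57799^2 - 76*6630^2 = 3340724401 - 3340724400 = 1, so (x, y) = (57799, 6630) solves the equation, and by the theorem it is the least positive solution.

(x, y) = (57799, 6630)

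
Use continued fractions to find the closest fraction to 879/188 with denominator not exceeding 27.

117/25

Expand x = 879/188 as a continued fraction with the Euclidean algorithm:
  879 = 4*188 + 127, so a_0 = 4.
  188 = 1*127 + 61, so a_1 = 1.
  127 = 2*61 + 5, so a_2 = 2.
  61 = 12*5 + 1, so a_3 = 12.
  5 = 5*1 + 0, so a_4 = 5.
so x = [4; 1, 2, 12, 5].
Convergents (p_i = a_i*p_{i-1} + p_{i-2}, q_i = a_i*q_{i-1} + q_{i-2} with p_{-2}=0, p_{-1}=1, q_{-2}=1, q_{-1}=0), until the denominator exceeds 27:
  i=0: a_0=4, p_0 = 4*1 + 0 = 4, q_0 = 4*0 + 1 = 1.
  i=1: a_1=1, p_1 = 1*4 + 1 = 5, q_1 = 1*1 + 0 = 1.
  i=2: a_2=2, p_2 = 2*5 + 4 = 14, q_2 = 2*1 + 1 = 3.
  i=3: a_3=12, p_3 = 12*14 + 5 = 173, q_3 = 12*3 + 1 = 37.
q_3 = 37 > 27, so the last convergent with denominator <= 27 is p_2/q_2 = 14/3.
The closest fraction with denominator <= 27 is either p_2/q_2 or the intermediate fraction (k*p_2 + p_1)/(k*q_2 + q_1) with the largest k >= 1 whose denominator stays <= 27; these approach x as k grows, and every other convergent or intermediate fraction in range is farther away.
Largest k: floor((27 - q_1)/q_2) = floor((27 - 1)/3) = 8.
That gives (8*14 + 5)/(8*3 + 1) = 117/25.
Compare the errors: |x - 14/3| = |879*3 - 14*188|/(188*3) = 5/564, and |x - 117/25| = |879*25 - 117*188|/(188*25) = 21/4700.
Cross-multiplying, 21*564 = 11844 < 23500 = 5*4700, so 21/4700 is smaller: the intermediate fraction 117/25 is closer to x than 14/3.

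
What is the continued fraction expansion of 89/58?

Run the Euclidean algorithm on 89 and 58; the successive quotients are the partial quotients a_0, a_1, ... (each step inverts the fractional part left over by the previous one):
  89 = 1*58 + 31, so a_0 = 1.
  58 = 1*31 + 27, so a_1 = 1.
  31 = 1*27 + 4, so a_2 = 1.
  27 = 6*4 + 3, so a_3 = 6.
  4 = 1*3 + 1, so a_4 = 1.
  3 = 3*1 + 0, so a_5 = 3.
The remainder reaches 0 after 6 divisions, so the expansion has 6 partial quotients, read off in order.

[1; 1, 1, 6, 1, 3]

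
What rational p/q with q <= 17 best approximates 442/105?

59/14

Expand x = 442/105 as a continued fraction with the Euclidean algorithm:
  442 = 4*105 + 22, so a_0 = 4.
  105 = 4*22 + 17, so a_1 = 4.
  22 = 1*17 + 5, so a_2 = 1.
  17 = 3*5 + 2, so a_3 = 3.
  5 = 2*2 + 1, so a_4 = 2.
  2 = 2*1 + 0, so a_5 = 2.
so x = [4; 4, 1, 3, 2, 2].
Convergents (p_i = a_i*p_{i-1} + p_{i-2}, q_i = a_i*q_{i-1} + q_{i-2} with p_{-2}=0, p_{-1}=1, q_{-2}=1, q_{-1}=0), until the denominator exceeds 17:
  i=0: a_0=4, p_0 = 4*1 + 0 = 4, q_0 = 4*0 + 1 = 1.
  i=1: a_1=4, p_1 = 4*4 + 1 = 17, q_1 = 4*1 + 0 = 4.
  i=2: a_2=1, p_2 = 1*17 + 4 = 21, q_2 = 1*4 + 1 = 5.
  i=3: a_3=3, p_3 = 3*21 + 17 = 80, q_3 = 3*5 + 4 = 19.
q_3 = 19 > 17, so the last convergent with denominator <= 17 is p_2/q_2 = 21/5.
The closest fraction with denominator <= 17 is either p_2/q_2 or the intermediate fraction (k*p_2 + p_1)/(k*q_2 + q_1) with the largest k >= 1 whose denominator stays <= 17; these approach x as k grows, and every other convergent or intermediate fraction in range is farther away.
Largest k: floor((17 - q_1)/q_2) = floor((17 - 4)/5) = 2.
That gives (2*21 + 17)/(2*5 + 4) = 59/14.
Compare the errors: |x - 21/5| = |442*5 - 21*105|/(105*5) = 5/525, and |x - 59/14| = |442*14 - 59*105|/(105*14) = 7/1470.
Cross-multiplying, 7*525 = 3675 < 7350 = 5*1470, so 7/1470 is smaller: the intermediate fraction 59/14 is closer to x than 21/5.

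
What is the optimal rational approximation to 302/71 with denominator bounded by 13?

Expand x = 302/71 as a continued fraction with the Euclidean algorithm:
  302 = 4*71 + 18, so a_0 = 4.
  71 = 3*18 + 17, so a_1 = 3.
  18 = 1*17 + 1, so a_2 = 1.
  17 = 17*1 + 0, so a_3 = 17.
so x = [4; 3, 1, 17].
Convergents (p_i = a_i*p_{i-1} + p_{i-2}, q_i = a_i*q_{i-1} + q_{i-2} with p_{-2}=0, p_{-1}=1, q_{-2}=1, q_{-1}=0), until the denominator exceeds 13:
  i=0: a_0=4, p_0 = 4*1 + 0 = 4, q_0 = 4*0 + 1 = 1.
  i=1: a_1=3, p_1 = 3*4 + 1 = 13, q_1 = 3*1 + 0 = 3.
  i=2: a_2=1, p_2 = 1*13 + 4 = 17, q_2 = 1*3 + 1 = 4.
  i=3: a_3=17, p_3 = 17*17 + 13 = 302, q_3 = 17*4 + 3 = 71.
q_3 = 71 > 13, so the last convergent with denominator <= 13 is p_2/q_2 = 17/4.
The closest fraction with denominator <= 13 is either p_2/q_2 or the intermediate fraction (k*p_2 + p_1)/(k*q_2 + q_1) with the largest k >= 1 whose denominator stays <= 13; these approach x as k grows, and every other convergent or intermediate fraction in range is farther away.
Largest k: floor((13 - q_1)/q_2) = floor((13 - 3)/4) = 2.
That gives (2*17 + 13)/(2*4 + 3) = 47/11.
Compare the errors: |x - 17/4| = |302*4 - 17*71|/(71*4) = 1/284, and |x - 47/11| = |302*11 - 47*71|/(71*11) = 15/781.
Cross-multiplying, 1*781 = 781 < 4260 = 15*284, so 1/284 is smaller: the convergent 17/4 is closer to x than 47/11.

17/4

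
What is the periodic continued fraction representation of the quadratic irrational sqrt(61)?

[7; (1, 4, 3, 1, 2, 2, 1, 3, 4, 1, 14)]

Write x_i = (sqrt(61) + m_i)/d_i with (m_0, d_0) = (0, 1). a_0 = floor(sqrt(61)) = 7, since 7^2 = 49 <= 61 < 64 = 8^2.
Iterate m_{i+1} = d_i*a_i - m_i, d_{i+1} = (61 - m_{i+1}^2)/d_i, a_{i+1} = floor((a_0 + m_{i+1})/d_{i+1}):
  m_1 = 1*7 - 0 = 7, d_1 = (61 - 7^2)/1 = 12/1 = 12, a_1 = floor((7 + 7)/12) = 1.
  m_2 = 12*1 - 7 = 5, d_2 = (61 - 5^2)/12 = 36/12 = 3, a_2 = floor((7 + 5)/3) = 4.
  m_3 = 3*4 - 5 = 7, d_3 = (61 - 7^2)/3 = 12/3 = 4, a_3 = floor((7 + 7)/4) = 3.
  m_4 = 4*3 - 7 = 5, d_4 = (61 - 5^2)/4 = 36/4 = 9, a_4 = floor((7 + 5)/9) = 1.
  m_5 = 9*1 - 5 = 4, d_5 = (61 - 4^2)/9 = 45/9 = 5, a_5 = floor((7 + 4)/5) = 2.
  m_6 = 5*2 - 4 = 6, d_6 = (61 - 6^2)/5 = 25/5 = 5, a_6 = floor((7 + 6)/5) = 2.
  m_7 = 5*2 - 6 = 4, d_7 = (61 - 4^2)/5 = 45/5 = 9, a_7 = floor((7 + 4)/9) = 1.
  m_8 = 9*1 - 4 = 5, d_8 = (61 - 5^2)/9 = 36/9 = 4, a_8 = floor((7 + 5)/4) = 3.
  m_9 = 4*3 - 5 = 7, d_9 = (61 - 7^2)/4 = 12/4 = 3, a_9 = floor((7 + 7)/3) = 4.
  m_10 = 3*4 - 7 = 5, d_10 = (61 - 5^2)/3 = 36/3 = 12, a_10 = floor((7 + 5)/12) = 1.
  m_11 = 12*1 - 5 = 7, d_11 = (61 - 7^2)/12 = 12/12 = 1, a_11 = floor((7 + 7)/1) = 14.
  m_12 = 1*14 - 7 = 7, d_12 = (61 - 7^2)/1 = 12/1 = 12: (m_12, d_12) = (m_1, d_1) = (7, 12), so from here the quotients repeat a_1, ..., a_11; the period length is 11.
Hence the expansion of sqrt(61) is a_0 = 7 followed by the repeating block 1, 4, 3, 1, 2, 2, 1, 3, 4, 1, 14 (period 11).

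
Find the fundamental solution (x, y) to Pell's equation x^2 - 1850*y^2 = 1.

(x, y) = (3699, 86)

First expand sqrt(1850) as a continued fraction. With x_i = (sqrt(1850) + m_i)/d_i and (m_0, d_0) = (0, 1): a_0 = floor(sqrt(1850)) = 43, since 43^2 = 1849 <= 1850 < 1936 = 44^2.
Iterate m_{i+1} = d_i*a_i - m_i, d_{i+1} = (1850 - m_{i+1}^2)/d_i, a_{i+1} = floor((a_0 + m_{i+1})/d_{i+1}):
  m_1 = 1*43 - 0 = 43, d_1 = (1850 - 43^2)/1 = 1/1 = 1, a_1 = floor((43 + 43)/1) = 86.
  m_2 = 1*86 - 43 = 43, d_2 = (1850 - 43^2)/1 = 1/1 = 1: (m_2, d_2) = (m_1, d_1) = (43, 1), so from here the quotient a_1 repeats; the period length is 1.
So sqrt(1850) = [43; (86)] with period length k = 1.
k is odd, so (p_{k-1}, q_{k-1}) only solves x^2 - 1850y^2 = -1 and the fundamental solution of x^2 - 1850y^2 = 1 is (p_{2k-1}, q_{2k-1}) = (p_1, q_1); compute convergents through index 1, running through the period twice.
Convergents (p_i = a_i*p_{i-1} + p_{i-2}, q_i = a_i*q_{i-1} + q_{i-2} with p_{-2}=0, p_{-1}=1, q_{-2}=1, q_{-1}=0):
  i=0: a_0=43, p_0 = 43*1 + 0 = 43, q_0 = 43*0 + 1 = 1.
  i=1: a_1=86, p_1 = 86*43 + 1 = 3699, q_1 = 86*1 + 0 = 86.
Indeed p_0^2 - 1850*q_0^2 = 1849 - 1850 = -1, not +1.
Check: 3699^2 - 1850*86^2 = 13682601 - 13682600 = 1, so (x, y) = (3699, 86) solves the equation, and by the theorem it is the least positive solution.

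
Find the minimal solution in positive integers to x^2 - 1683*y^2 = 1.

(x, y) = (1682, 41)

First expand sqrt(1683) as a continued fraction. With x_i = (sqrt(1683) + m_i)/d_i and (m_0, d_0) = (0, 1): a_0 = floor(sqrt(1683)) = 41, since 41^2 = 1681 <= 1683 < 1764 = 42^2.
Iterate m_{i+1} = d_i*a_i - m_i, d_{i+1} = (1683 - m_{i+1}^2)/d_i, a_{i+1} = floor((a_0 + m_{i+1})/d_{i+1}):
  m_1 = 1*41 - 0 = 41, d_1 = (1683 - 41^2)/1 = 2/1 = 2, a_1 = floor((41 + 41)/2) = 41.
  m_2 = 2*41 - 41 = 41, d_2 = (1683 - 41^2)/2 = 2/2 = 1, a_2 = floor((41 + 41)/1) = 82.
  m_3 = 1*82 - 41 = 41, d_3 = (1683 - 41^2)/1 = 2/1 = 2: (m_3, d_3) = (m_1, d_1) = (41, 2), so from here the quotients repeat a_1, a_2; the period length is 2.
So sqrt(1683) = [41; (41, 82)] with period length k = 2.
k is even, so the fundamental solution of x^2 - 1683y^2 = 1 is (p_{k-1}, q_{k-1}) = (p_1, q_1); compute convergents through index 1.
Convergents (p_i = a_i*p_{i-1} + p_{i-2}, q_i = a_i*q_{i-1} + q_{i-2} with p_{-2}=0, p_{-1}=1, q_{-2}=1, q_{-1}=0):
  i=0: a_0=41, p_0 = 41*1 + 0 = 41, q_0 = 41*0 + 1 = 1.
  i=1: a_1=41, p_1 = 41*41 + 1 = 1682, q_1 = 41*1 + 0 = 41.
Check: 1682^2 - 1683*41^2 = 2829124 - 2829123 = 1, so (x, y) = (1682, 41) solves the equation, and by the theorem it is the least positive solution.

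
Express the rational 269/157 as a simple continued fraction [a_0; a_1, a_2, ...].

Run the Euclidean algorithm on 269 and 157; the successive quotients are the partial quotients a_0, a_1, ... (each step inverts the fractional part left over by the previous one):
  269 = 1*157 + 112, so a_0 = 1.
  157 = 1*112 + 45, so a_1 = 1.
  112 = 2*45 + 22, so a_2 = 2.
  45 = 2*22 + 1, so a_3 = 2.
  22 = 22*1 + 0, so a_4 = 22.
The remainder reaches 0 after 5 divisions, so the expansion has 5 partial quotients, read off in order.

[1; 1, 2, 2, 22]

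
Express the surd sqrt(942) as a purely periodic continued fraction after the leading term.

[30; (1, 2, 4, 20, 4, 2, 1, 60)]

Write x_i = (sqrt(942) + m_i)/d_i with (m_0, d_0) = (0, 1). a_0 = floor(sqrt(942)) = 30, since 30^2 = 900 <= 942 < 961 = 31^2.
Iterate m_{i+1} = d_i*a_i - m_i, d_{i+1} = (942 - m_{i+1}^2)/d_i, a_{i+1} = floor((a_0 + m_{i+1})/d_{i+1}):
  m_1 = 1*30 - 0 = 30, d_1 = (942 - 30^2)/1 = 42/1 = 42, a_1 = floor((30 + 30)/42) = 1.
  m_2 = 42*1 - 30 = 12, d_2 = (942 - 12^2)/42 = 798/42 = 19, a_2 = floor((30 + 12)/19) = 2.
  m_3 = 19*2 - 12 = 26, d_3 = (942 - 26^2)/19 = 266/19 = 14, a_3 = floor((30 + 26)/14) = 4.
  m_4 = 14*4 - 26 = 30, d_4 = (942 - 30^2)/14 = 42/14 = 3, a_4 = floor((30 + 30)/3) = 20.
  m_5 = 3*20 - 30 = 30, d_5 = (942 - 30^2)/3 = 42/3 = 14, a_5 = floor((30 + 30)/14) = 4.
  m_6 = 14*4 - 30 = 26, d_6 = (942 - 26^2)/14 = 266/14 = 19, a_6 = floor((30 + 26)/19) = 2.
  m_7 = 19*2 - 26 = 12, d_7 = (942 - 12^2)/19 = 798/19 = 42, a_7 = floor((30 + 12)/42) = 1.
  m_8 = 42*1 - 12 = 30, d_8 = (942 - 30^2)/42 = 42/42 = 1, a_8 = floor((30 + 30)/1) = 60.
  m_9 = 1*60 - 30 = 30, d_9 = (942 - 30^2)/1 = 42/1 = 42: (m_9, d_9) = (m_1, d_1) = (30, 42), so from here the quotients repeat a_1, ..., a_8; the period length is 8.
Hence the expansion of sqrt(942) is a_0 = 30 followed by the repeating block 1, 2, 4, 20, 4, 2, 1, 60 (period 8).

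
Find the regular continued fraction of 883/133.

Run the Euclidean algorithm on 883 and 133; the successive quotients are the partial quotients a_0, a_1, ... (each step inverts the fractional part left over by the previous one):
  883 = 6*133 + 85, so a_0 = 6.
  133 = 1*85 + 48, so a_1 = 1.
  85 = 1*48 + 37, so a_2 = 1.
  48 = 1*37 + 11, so a_3 = 1.
  37 = 3*11 + 4, so a_4 = 3.
  11 = 2*4 + 3, so a_5 = 2.
  4 = 1*3 + 1, so a_6 = 1.
  3 = 3*1 + 0, so a_7 = 3.
The remainder reaches 0 after 8 divisions, so the expansion has 8 partial quotients, read off in order.

[6; 1, 1, 1, 3, 2, 1, 3]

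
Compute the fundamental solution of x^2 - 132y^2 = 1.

(x, y) = (23, 2)

First expand sqrt(132) as a continued fraction. With x_i = (sqrt(132) + m_i)/d_i and (m_0, d_0) = (0, 1): a_0 = floor(sqrt(132)) = 11, since 11^2 = 121 <= 132 < 144 = 12^2.
Iterate m_{i+1} = d_i*a_i - m_i, d_{i+1} = (132 - m_{i+1}^2)/d_i, a_{i+1} = floor((a_0 + m_{i+1})/d_{i+1}):
  m_1 = 1*11 - 0 = 11, d_1 = (132 - 11^2)/1 = 11/1 = 11, a_1 = floor((11 + 11)/11) = 2.
  m_2 = 11*2 - 11 = 11, d_2 = (132 - 11^2)/11 = 11/11 = 1, a_2 = floor((11 + 11)/1) = 22.
  m_3 = 1*22 - 11 = 11, d_3 = (132 - 11^2)/1 = 11/1 = 11: (m_3, d_3) = (m_1, d_1) = (11, 11), so from here the quotients repeat a_1, a_2; the period length is 2.
So sqrt(132) = [11; (2, 22)] with period length k = 2.
k is even, so the fundamental solution of x^2 - 132y^2 = 1 is (p_{k-1}, q_{k-1}) = (p_1, q_1); compute convergents through index 1.
Convergents (p_i = a_i*p_{i-1} + p_{i-2}, q_i = a_i*q_{i-1} + q_{i-2} with p_{-2}=0, p_{-1}=1, q_{-2}=1, q_{-1}=0):
  i=0: a_0=11, p_0 = 11*1 + 0 = 11, q_0 = 11*0 + 1 = 1.
  i=1: a_1=2, p_1 = 2*11 + 1 = 23, q_1 = 2*1 + 0 = 2.
Check: 23^2 - 132*2^2 = 529 - 528 = 1, so (x, y) = (23, 2) solves the equation, and by the theorem it is the least positive solution.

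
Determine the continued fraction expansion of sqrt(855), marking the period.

[29; (4, 6, 4, 58)]

Write x_i = (sqrt(855) + m_i)/d_i with (m_0, d_0) = (0, 1). a_0 = floor(sqrt(855)) = 29, since 29^2 = 841 <= 855 < 900 = 30^2.
Iterate m_{i+1} = d_i*a_i - m_i, d_{i+1} = (855 - m_{i+1}^2)/d_i, a_{i+1} = floor((a_0 + m_{i+1})/d_{i+1}):
  m_1 = 1*29 - 0 = 29, d_1 = (855 - 29^2)/1 = 14/1 = 14, a_1 = floor((29 + 29)/14) = 4.
  m_2 = 14*4 - 29 = 27, d_2 = (855 - 27^2)/14 = 126/14 = 9, a_2 = floor((29 + 27)/9) = 6.
  m_3 = 9*6 - 27 = 27, d_3 = (855 - 27^2)/9 = 126/9 = 14, a_3 = floor((29 + 27)/14) = 4.
  m_4 = 14*4 - 27 = 29, d_4 = (855 - 29^2)/14 = 14/14 = 1, a_4 = floor((29 + 29)/1) = 58.
  m_5 = 1*58 - 29 = 29, d_5 = (855 - 29^2)/1 = 14/1 = 14: (m_5, d_5) = (m_1, d_1) = (29, 14), so from here the quotients repeat a_1, ..., a_4; the period length is 4.
Hence the expansion of sqrt(855) is a_0 = 29 followed by the repeating block 4, 6, 4, 58 (period 4).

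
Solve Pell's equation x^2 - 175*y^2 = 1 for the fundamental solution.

First expand sqrt(175) as a continued fraction. With x_i = (sqrt(175) + m_i)/d_i and (m_0, d_0) = (0, 1): a_0 = floor(sqrt(175)) = 13, since 13^2 = 169 <= 175 < 196 = 14^2.
Iterate m_{i+1} = d_i*a_i - m_i, d_{i+1} = (175 - m_{i+1}^2)/d_i, a_{i+1} = floor((a_0 + m_{i+1})/d_{i+1}):
  m_1 = 1*13 - 0 = 13, d_1 = (175 - 13^2)/1 = 6/1 = 6, a_1 = floor((13 + 13)/6) = 4.
  m_2 = 6*4 - 13 = 11, d_2 = (175 - 11^2)/6 = 54/6 = 9, a_2 = floor((13 + 11)/9) = 2.
  m_3 = 9*2 - 11 = 7, d_3 = (175 - 7^2)/9 = 126/9 = 14, a_3 = floor((13 + 7)/14) = 1.
  m_4 = 14*1 - 7 = 7, d_4 = (175 - 7^2)/14 = 126/14 = 9, a_4 = floor((13 + 7)/9) = 2.
  m_5 = 9*2 - 7 = 11, d_5 = (175 - 11^2)/9 = 54/9 = 6, a_5 = floor((13 + 11)/6) = 4.
  m_6 = 6*4 - 11 = 13, d_6 = (175 - 13^2)/6 = 6/6 = 1, a_6 = floor((13 + 13)/1) = 26.
  m_7 = 1*26 - 13 = 13, d_7 = (175 - 13^2)/1 = 6/1 = 6: (m_7, d_7) = (m_1, d_1) = (13, 6), so from here the quotients repeat a_1, ..., a_6; the period length is 6.
So sqrt(175) = [13; (4, 2, 1, 2, 4, 26)] with period length k = 6.
k is even, so the fundamental solution of x^2 - 175y^2 = 1 is (p_{k-1}, q_{k-1}) = (p_5, q_5); compute convergents through index 5.
Convergents (p_i = a_i*p_{i-1} + p_{i-2}, q_i = a_i*q_{i-1} + q_{i-2} with p_{-2}=0, p_{-1}=1, q_{-2}=1, q_{-1}=0):
  i=0: a_0=13, p_0 = 13*1 + 0 = 13, q_0 = 13*0 + 1 = 1.
  i=1: a_1=4, p_1 = 4*13 + 1 = 53, q_1 = 4*1 + 0 = 4.
  i=2: a_2=2, p_2 = 2*53 + 13 = 119, q_2 = 2*4 + 1 = 9.
  i=3: a_3=1, p_3 = 1*119 + 53 = 172, q_3 = 1*9 + 4 = 13.
  i=4: a_4=2, p_4 = 2*172 + 119 = 463, q_4 = 2*13 + 9 = 35.
  i=5: a_5=4, p_5 = 4*463 + 172 = 2024, q_5 = 4*35 + 13 = 153.
Check: 2024^2 - 175*153^2 = 4096576 - 4096575 = 1, so (x, y) = (2024, 153) solves the equation, and by the theorem it is the least positive solution.

(x, y) = (2024, 153)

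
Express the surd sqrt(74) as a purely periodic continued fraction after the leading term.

[8; (1, 1, 1, 1, 16)]

Write x_i = (sqrt(74) + m_i)/d_i with (m_0, d_0) = (0, 1). a_0 = floor(sqrt(74)) = 8, since 8^2 = 64 <= 74 < 81 = 9^2.
Iterate m_{i+1} = d_i*a_i - m_i, d_{i+1} = (74 - m_{i+1}^2)/d_i, a_{i+1} = floor((a_0 + m_{i+1})/d_{i+1}):
  m_1 = 1*8 - 0 = 8, d_1 = (74 - 8^2)/1 = 10/1 = 10, a_1 = floor((8 + 8)/10) = 1.
  m_2 = 10*1 - 8 = 2, d_2 = (74 - 2^2)/10 = 70/10 = 7, a_2 = floor((8 + 2)/7) = 1.
  m_3 = 7*1 - 2 = 5, d_3 = (74 - 5^2)/7 = 49/7 = 7, a_3 = floor((8 + 5)/7) = 1.
  m_4 = 7*1 - 5 = 2, d_4 = (74 - 2^2)/7 = 70/7 = 10, a_4 = floor((8 + 2)/10) = 1.
  m_5 = 10*1 - 2 = 8, d_5 = (74 - 8^2)/10 = 10/10 = 1, a_5 = floor((8 + 8)/1) = 16.
  m_6 = 1*16 - 8 = 8, d_6 = (74 - 8^2)/1 = 10/1 = 10: (m_6, d_6) = (m_1, d_1) = (8, 10), so from here the quotients repeat a_1, ..., a_5; the period length is 5.
Hence the expansion of sqrt(74) is a_0 = 8 followed by the repeating block 1, 1, 1, 1, 16 (period 5).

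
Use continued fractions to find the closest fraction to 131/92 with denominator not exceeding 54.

Expand x = 131/92 as a continued fraction with the Euclidean algorithm:
  131 = 1*92 + 39, so a_0 = 1.
  92 = 2*39 + 14, so a_1 = 2.
  39 = 2*14 + 11, so a_2 = 2.
  14 = 1*11 + 3, so a_3 = 1.
  11 = 3*3 + 2, so a_4 = 3.
  3 = 1*2 + 1, so a_5 = 1.
  2 = 2*1 + 0, so a_6 = 2.
so x = [1; 2, 2, 1, 3, 1, 2].
Convergents (p_i = a_i*p_{i-1} + p_{i-2}, q_i = a_i*q_{i-1} + q_{i-2} with p_{-2}=0, p_{-1}=1, q_{-2}=1, q_{-1}=0), until the denominator exceeds 54:
  i=0: a_0=1, p_0 = 1*1 + 0 = 1, q_0 = 1*0 + 1 = 1.
  i=1: a_1=2, p_1 = 2*1 + 1 = 3, q_1 = 2*1 + 0 = 2.
  i=2: a_2=2, p_2 = 2*3 + 1 = 7, q_2 = 2*2 + 1 = 5.
  i=3: a_3=1, p_3 = 1*7 + 3 = 10, q_3 = 1*5 + 2 = 7.
  i=4: a_4=3, p_4 = 3*10 + 7 = 37, q_4 = 3*7 + 5 = 26.
  i=5: a_5=1, p_5 = 1*37 + 10 = 47, q_5 = 1*26 + 7 = 33.
  i=6: a_6=2, p_6 = 2*47 + 37 = 131, q_6 = 2*33 + 26 = 92.
q_6 = 92 > 54, so the last convergent with denominator <= 54 is p_5/q_5 = 47/33.
The closest fraction with denominator <= 54 is either p_5/q_5 or the intermediate fraction (k*p_5 + p_4)/(k*q_5 + q_4) with the largest k >= 1 whose denominator stays <= 54; these approach x as k grows, and every other convergent or intermediate fraction in range is farther away.
Largest k: floor((54 - q_4)/q_5) = floor((54 - 26)/33) = 0.
Since k = 0, no intermediate fraction beyond p_5/q_5 has denominator <= 54, so the convergent 47/33 is the closest (its error is |131*33 - 47*92|/(92*33) = 1/3036).

47/33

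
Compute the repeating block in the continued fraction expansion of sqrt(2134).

[46; (5, 8, 5, 92)]

Write x_i = (sqrt(2134) + m_i)/d_i with (m_0, d_0) = (0, 1). a_0 = floor(sqrt(2134)) = 46, since 46^2 = 2116 <= 2134 < 2209 = 47^2.
Iterate m_{i+1} = d_i*a_i - m_i, d_{i+1} = (2134 - m_{i+1}^2)/d_i, a_{i+1} = floor((a_0 + m_{i+1})/d_{i+1}):
  m_1 = 1*46 - 0 = 46, d_1 = (2134 - 46^2)/1 = 18/1 = 18, a_1 = floor((46 + 46)/18) = 5.
  m_2 = 18*5 - 46 = 44, d_2 = (2134 - 44^2)/18 = 198/18 = 11, a_2 = floor((46 + 44)/11) = 8.
  m_3 = 11*8 - 44 = 44, d_3 = (2134 - 44^2)/11 = 198/11 = 18, a_3 = floor((46 + 44)/18) = 5.
  m_4 = 18*5 - 44 = 46, d_4 = (2134 - 46^2)/18 = 18/18 = 1, a_4 = floor((46 + 46)/1) = 92.
  m_5 = 1*92 - 46 = 46, d_5 = (2134 - 46^2)/1 = 18/1 = 18: (m_5, d_5) = (m_1, d_1) = (46, 18), so from here the quotients repeat a_1, ..., a_4; the period length is 4.
Hence the expansion of sqrt(2134) is a_0 = 46 followed by the repeating block 5, 8, 5, 92 (period 4).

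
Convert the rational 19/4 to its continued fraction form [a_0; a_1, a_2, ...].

[4; 1, 3]

Run the Euclidean algorithm on 19 and 4; the successive quotients are the partial quotients a_0, a_1, ... (each step inverts the fractional part left over by the previous one):
  19 = 4*4 + 3, so a_0 = 4.
  4 = 1*3 + 1, so a_1 = 1.
  3 = 3*1 + 0, so a_2 = 3.
The remainder reaches 0 after 3 divisions, so the expansion has 3 partial quotients, read off in order.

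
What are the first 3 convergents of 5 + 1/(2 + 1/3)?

Using the convergent recurrence p_i = a_i*p_{i-1} + p_{i-2}, q_i = a_i*q_{i-1} + q_{i-2} with p_{-2}=0, p_{-1}=1, q_{-2}=1, q_{-1}=0:
  i=0: a_0=5, p_0 = 5*1 + 0 = 5, q_0 = 5*0 + 1 = 1.
  i=1: a_1=2, p_1 = 2*5 + 1 = 11, q_1 = 2*1 + 0 = 2.
  i=2: a_2=3, p_2 = 3*11 + 5 = 38, q_2 = 3*2 + 1 = 7.

5/1, 11/2, 38/7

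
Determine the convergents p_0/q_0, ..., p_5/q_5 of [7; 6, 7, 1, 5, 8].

7/1, 43/6, 308/43, 351/49, 2063/288, 16855/2353

Using the convergent recurrence p_i = a_i*p_{i-1} + p_{i-2}, q_i = a_i*q_{i-1} + q_{i-2} with p_{-2}=0, p_{-1}=1, q_{-2}=1, q_{-1}=0:
  i=0: a_0=7, p_0 = 7*1 + 0 = 7, q_0 = 7*0 + 1 = 1.
  i=1: a_1=6, p_1 = 6*7 + 1 = 43, q_1 = 6*1 + 0 = 6.
  i=2: a_2=7, p_2 = 7*43 + 7 = 308, q_2 = 7*6 + 1 = 43.
  i=3: a_3=1, p_3 = 1*308 + 43 = 351, q_3 = 1*43 + 6 = 49.
  i=4: a_4=5, p_4 = 5*351 + 308 = 2063, q_4 = 5*49 + 43 = 288.
  i=5: a_5=8, p_5 = 8*2063 + 351 = 16855, q_5 = 8*288 + 49 = 2353.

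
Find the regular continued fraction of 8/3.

[2; 1, 2]

Run the Euclidean algorithm on 8 and 3; the successive quotients are the partial quotients a_0, a_1, ... (each step inverts the fractional part left over by the previous one):
  8 = 2*3 + 2, so a_0 = 2.
  3 = 1*2 + 1, so a_1 = 1.
  2 = 2*1 + 0, so a_2 = 2.
The remainder reaches 0 after 3 divisions, so the expansion has 3 partial quotients, read off in order.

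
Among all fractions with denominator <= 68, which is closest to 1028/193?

Expand x = 1028/193 as a continued fraction with the Euclidean algorithm:
  1028 = 5*193 + 63, so a_0 = 5.
  193 = 3*63 + 4, so a_1 = 3.
  63 = 15*4 + 3, so a_2 = 15.
  4 = 1*3 + 1, so a_3 = 1.
  3 = 3*1 + 0, so a_4 = 3.
so x = [5; 3, 15, 1, 3].
Convergents (p_i = a_i*p_{i-1} + p_{i-2}, q_i = a_i*q_{i-1} + q_{i-2} with p_{-2}=0, p_{-1}=1, q_{-2}=1, q_{-1}=0), until the denominator exceeds 68:
  i=0: a_0=5, p_0 = 5*1 + 0 = 5, q_0 = 5*0 + 1 = 1.
  i=1: a_1=3, p_1 = 3*5 + 1 = 16, q_1 = 3*1 + 0 = 3.
  i=2: a_2=15, p_2 = 15*16 + 5 = 245, q_2 = 15*3 + 1 = 46.
  i=3: a_3=1, p_3 = 1*245 + 16 = 261, q_3 = 1*46 + 3 = 49.
  i=4: a_4=3, p_4 = 3*261 + 245 = 1028, q_4 = 3*49 + 46 = 193.
q_4 = 193 > 68, so the last convergent with denominator <= 68 is p_3/q_3 = 261/49.
The closest fraction with denominator <= 68 is either p_3/q_3 or the intermediate fraction (k*p_3 + p_2)/(k*q_3 + q_2) with the largest k >= 1 whose denominator stays <= 68; these approach x as k grows, and every other convergent or intermediate fraction in range is farther away.
Largest k: floor((68 - q_2)/q_3) = floor((68 - 46)/49) = 0.
Since k = 0, no intermediate fraction beyond p_3/q_3 has denominator <= 68, so the convergent 261/49 is the closest (its error is |1028*49 - 261*193|/(193*49) = 1/9457).

261/49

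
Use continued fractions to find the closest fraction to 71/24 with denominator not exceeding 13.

Expand x = 71/24 as a continued fraction with the Euclidean algorithm:
  71 = 2*24 + 23, so a_0 = 2.
  24 = 1*23 + 1, so a_1 = 1.
  23 = 23*1 + 0, so a_2 = 23.
so x = [2; 1, 23].
Convergents (p_i = a_i*p_{i-1} + p_{i-2}, q_i = a_i*q_{i-1} + q_{i-2} with p_{-2}=0, p_{-1}=1, q_{-2}=1, q_{-1}=0), until the denominator exceeds 13:
  i=0: a_0=2, p_0 = 2*1 + 0 = 2, q_0 = 2*0 + 1 = 1.
  i=1: a_1=1, p_1 = 1*2 + 1 = 3, q_1 = 1*1 + 0 = 1.
  i=2: a_2=23, p_2 = 23*3 + 2 = 71, q_2 = 23*1 + 1 = 24.
q_2 = 24 > 13, so the last convergent with denominator <= 13 is p_1/q_1 = 3/1.
The closest fraction with denominator <= 13 is either p_1/q_1 or the intermediate fraction (k*p_1 + p_0)/(k*q_1 + q_0) with the largest k >= 1 whose denominator stays <= 13; these approach x as k grows, and every other convergent or intermediate fraction in range is farther away.
Largest k: floor((13 - q_0)/q_1) = floor((13 - 1)/1) = 12.
That gives (12*3 + 2)/(12*1 + 1) = 38/13.
Compare the errors: |x - 3/1| = |71*1 - 3*24|/(24*1) = 1/24, and |x - 38/13| = |71*13 - 38*24|/(24*13) = 11/312.
Cross-multiplying, 11*24 = 264 < 312 = 1*312, so 11/312 is smaller: the intermediate fraction 38/13 is closer to x than 3/1.

38/13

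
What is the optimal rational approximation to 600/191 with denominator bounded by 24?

22/7

Expand x = 600/191 as a continued fraction with the Euclidean algorithm:
  600 = 3*191 + 27, so a_0 = 3.
  191 = 7*27 + 2, so a_1 = 7.
  27 = 13*2 + 1, so a_2 = 13.
  2 = 2*1 + 0, so a_3 = 2.
so x = [3; 7, 13, 2].
Convergents (p_i = a_i*p_{i-1} + p_{i-2}, q_i = a_i*q_{i-1} + q_{i-2} with p_{-2}=0, p_{-1}=1, q_{-2}=1, q_{-1}=0), until the denominator exceeds 24:
  i=0: a_0=3, p_0 = 3*1 + 0 = 3, q_0 = 3*0 + 1 = 1.
  i=1: a_1=7, p_1 = 7*3 + 1 = 22, q_1 = 7*1 + 0 = 7.
  i=2: a_2=13, p_2 = 13*22 + 3 = 289, q_2 = 13*7 + 1 = 92.
q_2 = 92 > 24, so the last convergent with denominator <= 24 is p_1/q_1 = 22/7.
The closest fraction with denominator <= 24 is either p_1/q_1 or the intermediate fraction (k*p_1 + p_0)/(k*q_1 + q_0) with the largest k >= 1 whose denominator stays <= 24; these approach x as k grows, and every other convergent or intermediate fraction in range is farther away.
Largest k: floor((24 - q_0)/q_1) = floor((24 - 1)/7) = 3.
That gives (3*22 + 3)/(3*7 + 1) = 69/22.
Compare the errors: |x - 22/7| = |600*7 - 22*191|/(191*7) = 2/1337, and |x - 69/22| = |600*22 - 69*191|/(191*22) = 21/4202.
Cross-multiplying, 2*4202 = 8404 < 28077 = 21*1337, so 2/1337 is smaller: the convergent 22/7 is closer to x than 69/22.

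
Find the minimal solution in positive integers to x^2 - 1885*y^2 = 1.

(x, y) = (521, 12)

First expand sqrt(1885) as a continued fraction. With x_i = (sqrt(1885) + m_i)/d_i and (m_0, d_0) = (0, 1): a_0 = floor(sqrt(1885)) = 43, since 43^2 = 1849 <= 1885 < 1936 = 44^2.
Iterate m_{i+1} = d_i*a_i - m_i, d_{i+1} = (1885 - m_{i+1}^2)/d_i, a_{i+1} = floor((a_0 + m_{i+1})/d_{i+1}):
  m_1 = 1*43 - 0 = 43, d_1 = (1885 - 43^2)/1 = 36/1 = 36, a_1 = floor((43 + 43)/36) = 2.
  m_2 = 36*2 - 43 = 29, d_2 = (1885 - 29^2)/36 = 1044/36 = 29, a_2 = floor((43 + 29)/29) = 2.
  m_3 = 29*2 - 29 = 29, d_3 = (1885 - 29^2)/29 = 1044/29 = 36, a_3 = floor((43 + 29)/36) = 2.
  m_4 = 36*2 - 29 = 43, d_4 = (1885 - 43^2)/36 = 36/36 = 1, a_4 = floor((43 + 43)/1) = 86.
  m_5 = 1*86 - 43 = 43, d_5 = (1885 - 43^2)/1 = 36/1 = 36: (m_5, d_5) = (m_1, d_1) = (43, 36), so from here the quotients repeat a_1, ..., a_4; the period length is 4.
So sqrt(1885) = [43; (2, 2, 2, 86)] with period length k = 4.
k is even, so the fundamental solution of x^2 - 1885y^2 = 1 is (p_{k-1}, q_{k-1}) = (p_3, q_3); compute convergents through index 3.
Convergents (p_i = a_i*p_{i-1} + p_{i-2}, q_i = a_i*q_{i-1} + q_{i-2} with p_{-2}=0, p_{-1}=1, q_{-2}=1, q_{-1}=0):
  i=0: a_0=43, p_0 = 43*1 + 0 = 43, q_0 = 43*0 + 1 = 1.
  i=1: a_1=2, p_1 = 2*43 + 1 = 87, q_1 = 2*1 + 0 = 2.
  i=2: a_2=2, p_2 = 2*87 + 43 = 217, q_2 = 2*2 + 1 = 5.
  i=3: a_3=2, p_3 = 2*217 + 87 = 521, q_3 = 2*5 + 2 = 12.
Check: 521^2 - 1885*12^2 = 271441 - 271440 = 1, so (x, y) = (521, 12) solves the equation, and by the theorem it is the least positive solution.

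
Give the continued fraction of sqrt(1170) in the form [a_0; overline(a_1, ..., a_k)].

Write x_i = (sqrt(1170) + m_i)/d_i with (m_0, d_0) = (0, 1). a_0 = floor(sqrt(1170)) = 34, since 34^2 = 1156 <= 1170 < 1225 = 35^2.
Iterate m_{i+1} = d_i*a_i - m_i, d_{i+1} = (1170 - m_{i+1}^2)/d_i, a_{i+1} = floor((a_0 + m_{i+1})/d_{i+1}):
  m_1 = 1*34 - 0 = 34, d_1 = (1170 - 34^2)/1 = 14/1 = 14, a_1 = floor((34 + 34)/14) = 4.
  m_2 = 14*4 - 34 = 22, d_2 = (1170 - 22^2)/14 = 686/14 = 49, a_2 = floor((34 + 22)/49) = 1.
  m_3 = 49*1 - 22 = 27, d_3 = (1170 - 27^2)/49 = 441/49 = 9, a_3 = floor((34 + 27)/9) = 6.
  m_4 = 9*6 - 27 = 27, d_4 = (1170 - 27^2)/9 = 441/9 = 49, a_4 = floor((34 + 27)/49) = 1.
  m_5 = 49*1 - 27 = 22, d_5 = (1170 - 22^2)/49 = 686/49 = 14, a_5 = floor((34 + 22)/14) = 4.
  m_6 = 14*4 - 22 = 34, d_6 = (1170 - 34^2)/14 = 14/14 = 1, a_6 = floor((34 + 34)/1) = 68.
  m_7 = 1*68 - 34 = 34, d_7 = (1170 - 34^2)/1 = 14/1 = 14: (m_7, d_7) = (m_1, d_1) = (34, 14), so from here the quotients repeat a_1, ..., a_6; the period length is 6.
Hence the expansion of sqrt(1170) is a_0 = 34 followed by the repeating block 4, 1, 6, 1, 4, 68 (period 6).

[34; overline(4, 1, 6, 1, 4, 68)]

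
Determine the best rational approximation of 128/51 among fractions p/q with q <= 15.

Expand x = 128/51 as a continued fraction with the Euclidean algorithm:
  128 = 2*51 + 26, so a_0 = 2.
  51 = 1*26 + 25, so a_1 = 1.
  26 = 1*25 + 1, so a_2 = 1.
  25 = 25*1 + 0, so a_3 = 25.
so x = [2; 1, 1, 25].
Convergents (p_i = a_i*p_{i-1} + p_{i-2}, q_i = a_i*q_{i-1} + q_{i-2} with p_{-2}=0, p_{-1}=1, q_{-2}=1, q_{-1}=0), until the denominator exceeds 15:
  i=0: a_0=2, p_0 = 2*1 + 0 = 2, q_0 = 2*0 + 1 = 1.
  i=1: a_1=1, p_1 = 1*2 + 1 = 3, q_1 = 1*1 + 0 = 1.
  i=2: a_2=1, p_2 = 1*3 + 2 = 5, q_2 = 1*1 + 1 = 2.
  i=3: a_3=25, p_3 = 25*5 + 3 = 128, q_3 = 25*2 + 1 = 51.
q_3 = 51 > 15, so the last convergent with denominator <= 15 is p_2/q_2 = 5/2.
The closest fraction with denominator <= 15 is either p_2/q_2 or the intermediate fraction (k*p_2 + p_1)/(k*q_2 + q_1) with the largest k >= 1 whose denominator stays <= 15; these approach x as k grows, and every other convergent or intermediate fraction in range is farther away.
Largest k: floor((15 - q_1)/q_2) = floor((15 - 1)/2) = 7.
That gives (7*5 + 3)/(7*2 + 1) = 38/15.
Compare the errors: |x - 5/2| = |128*2 - 5*51|/(51*2) = 1/102, and |x - 38/15| = |128*15 - 38*51|/(51*15) = 18/765.
Cross-multiplying, 1*765 = 765 < 1836 = 18*102, so 1/102 is smaller: the convergent 5/2 is closer to x than 38/15.

5/2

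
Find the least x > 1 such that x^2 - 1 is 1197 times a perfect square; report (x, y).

(x, y) = (2588599, 74820)

First expand sqrt(1197) as a continued fraction. With x_i = (sqrt(1197) + m_i)/d_i and (m_0, d_0) = (0, 1): a_0 = floor(sqrt(1197)) = 34, since 34^2 = 1156 <= 1197 < 1225 = 35^2.
Iterate m_{i+1} = d_i*a_i - m_i, d_{i+1} = (1197 - m_{i+1}^2)/d_i, a_{i+1} = floor((a_0 + m_{i+1})/d_{i+1}):
  m_1 = 1*34 - 0 = 34, d_1 = (1197 - 34^2)/1 = 41/1 = 41, a_1 = floor((34 + 34)/41) = 1.
  m_2 = 41*1 - 34 = 7, d_2 = (1197 - 7^2)/41 = 1148/41 = 28, a_2 = floor((34 + 7)/28) = 1.
  m_3 = 28*1 - 7 = 21, d_3 = (1197 - 21^2)/28 = 756/28 = 27, a_3 = floor((34 + 21)/27) = 2.
  m_4 = 27*2 - 21 = 33, d_4 = (1197 - 33^2)/27 = 108/27 = 4, a_4 = floor((34 + 33)/4) = 16.
  m_5 = 4*16 - 33 = 31, d_5 = (1197 - 31^2)/4 = 236/4 = 59, a_5 = floor((34 + 31)/59) = 1.
  m_6 = 59*1 - 31 = 28, d_6 = (1197 - 28^2)/59 = 413/59 = 7, a_6 = floor((34 + 28)/7) = 8.
  m_7 = 7*8 - 28 = 28, d_7 = (1197 - 28^2)/7 = 413/7 = 59, a_7 = floor((34 + 28)/59) = 1.
  m_8 = 59*1 - 28 = 31, d_8 = (1197 - 31^2)/59 = 236/59 = 4, a_8 = floor((34 + 31)/4) = 16.
  m_9 = 4*16 - 31 = 33, d_9 = (1197 - 33^2)/4 = 108/4 = 27, a_9 = floor((34 + 33)/27) = 2.
  m_10 = 27*2 - 33 = 21, d_10 = (1197 - 21^2)/27 = 756/27 = 28, a_10 = floor((34 + 21)/28) = 1.
  m_11 = 28*1 - 21 = 7, d_11 = (1197 - 7^2)/28 = 1148/28 = 41, a_11 = floor((34 + 7)/41) = 1.
  m_12 = 41*1 - 7 = 34, d_12 = (1197 - 34^2)/41 = 41/41 = 1, a_12 = floor((34 + 34)/1) = 68.
  m_13 = 1*68 - 34 = 34, d_13 = (1197 - 34^2)/1 = 41/1 = 41: (m_13, d_13) = (m_1, d_1) = (34, 41), so from here the quotients repeat a_1, ..., a_12; the period length is 12.
So sqrt(1197) = [34; (1, 1, 2, 16, 1, 8, 1, 16, 2, 1, 1, 68)] with period length k = 12.
k is even, so the fundamental solution of x^2 - 1197y^2 = 1 is (p_{k-1}, q_{k-1}) = (p_11, q_11); compute convergents through index 11.
Convergents (p_i = a_i*p_{i-1} + p_{i-2}, q_i = a_i*q_{i-1} + q_{i-2} with p_{-2}=0, p_{-1}=1, q_{-2}=1, q_{-1}=0):
  i=0: a_0=34, p_0 = 34*1 + 0 = 34, q_0 = 34*0 + 1 = 1.
  i=1: a_1=1, p_1 = 1*34 + 1 = 35, q_1 = 1*1 + 0 = 1.
  i=2: a_2=1, p_2 = 1*35 + 34 = 69, q_2 = 1*1 + 1 = 2.
  i=3: a_3=2, p_3 = 2*69 + 35 = 173, q_3 = 2*2 + 1 = 5.
  i=4: a_4=16, p_4 = 16*173 + 69 = 2837, q_4 = 16*5 + 2 = 82.
  i=5: a_5=1, p_5 = 1*2837 + 173 = 3010, q_5 = 1*82 + 5 = 87.
  i=6: a_6=8, p_6 = 8*3010 + 2837 = 26917, q_6 = 8*87 + 82 = 778.
  i=7: a_7=1, p_7 = 1*26917 + 3010 = 29927, q_7 = 1*778 + 87 = 865.
  i=8: a_8=16, p_8 = 16*29927 + 26917 = 505749, q_8 = 16*865 + 778 = 14618.
  i=9: a_9=2, p_9 = 2*505749 + 29927 = 1041425, q_9 = 2*14618 + 865 = 30101.
  i=10: a_10=1, p_10 = 1*1041425 + 505749 = 1547174, q_10 = 1*30101 + 14618 = 44719.
  i=11: a_11=1, p_11 = 1*1547174 + 1041425 = 2588599, q_11 = 1*44719 + 30101 = 74820.
Check: 2588599^2 - 1197*74820^2 = 6700844782801 - 6700844782800 = 1, so (x, y) = (2588599, 74820) solves the equation, and by the theorem it is the least positive solution.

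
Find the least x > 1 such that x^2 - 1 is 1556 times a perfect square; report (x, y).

First expand sqrt(1556) as a continued fraction. With x_i = (sqrt(1556) + m_i)/d_i and (m_0, d_0) = (0, 1): a_0 = floor(sqrt(1556)) = 39, since 39^2 = 1521 <= 1556 < 1600 = 40^2.
Iterate m_{i+1} = d_i*a_i - m_i, d_{i+1} = (1556 - m_{i+1}^2)/d_i, a_{i+1} = floor((a_0 + m_{i+1})/d_{i+1}):
  m_1 = 1*39 - 0 = 39, d_1 = (1556 - 39^2)/1 = 35/1 = 35, a_1 = floor((39 + 39)/35) = 2.
  m_2 = 35*2 - 39 = 31, d_2 = (1556 - 31^2)/35 = 595/35 = 17, a_2 = floor((39 + 31)/17) = 4.
  m_3 = 17*4 - 31 = 37, d_3 = (1556 - 37^2)/17 = 187/17 = 11, a_3 = floor((39 + 37)/11) = 6.
  m_4 = 11*6 - 37 = 29, d_4 = (1556 - 29^2)/11 = 715/11 = 65, a_4 = floor((39 + 29)/65) = 1.
  m_5 = 65*1 - 29 = 36, d_5 = (1556 - 36^2)/65 = 260/65 = 4, a_5 = floor((39 + 36)/4) = 18.
  m_6 = 4*18 - 36 = 36, d_6 = (1556 - 36^2)/4 = 260/4 = 65, a_6 = floor((39 + 36)/65) = 1.
  m_7 = 65*1 - 36 = 29, d_7 = (1556 - 29^2)/65 = 715/65 = 11, a_7 = floor((39 + 29)/11) = 6.
  m_8 = 11*6 - 29 = 37, d_8 = (1556 - 37^2)/11 = 187/11 = 17, a_8 = floor((39 + 37)/17) = 4.
  m_9 = 17*4 - 37 = 31, d_9 = (1556 - 31^2)/17 = 595/17 = 35, a_9 = floor((39 + 31)/35) = 2.
  m_10 = 35*2 - 31 = 39, d_10 = (1556 - 39^2)/35 = 35/35 = 1, a_10 = floor((39 + 39)/1) = 78.
  m_11 = 1*78 - 39 = 39, d_11 = (1556 - 39^2)/1 = 35/1 = 35: (m_11, d_11) = (m_1, d_1) = (39, 35), so from here the quotients repeat a_1, ..., a_10; the period length is 10.
So sqrt(1556) = [39; (2, 4, 6, 1, 18, 1, 6, 4, 2, 78)] with period length k = 10.
k is even, so the fundamental solution of x^2 - 1556y^2 = 1 is (p_{k-1}, q_{k-1}) = (p_9, q_9); compute convergents through index 9.
Convergents (p_i = a_i*p_{i-1} + p_{i-2}, q_i = a_i*q_{i-1} + q_{i-2} with p_{-2}=0, p_{-1}=1, q_{-2}=1, q_{-1}=0):
  i=0: a_0=39, p_0 = 39*1 + 0 = 39, q_0 = 39*0 + 1 = 1.
  i=1: a_1=2, p_1 = 2*39 + 1 = 79, q_1 = 2*1 + 0 = 2.
  i=2: a_2=4, p_2 = 4*79 + 39 = 355, q_2 = 4*2 + 1 = 9.
  i=3: a_3=6, p_3 = 6*355 + 79 = 2209, q_3 = 6*9 + 2 = 56.
  i=4: a_4=1, p_4 = 1*2209 + 355 = 2564, q_4 = 1*56 + 9 = 65.
  i=5: a_5=18, p_5 = 18*2564 + 2209 = 48361, q_5 = 18*65 + 56 = 1226.
  i=6: a_6=1, p_6 = 1*48361 + 2564 = 50925, q_6 = 1*1226 + 65 = 1291.
  i=7: a_7=6, p_7 = 6*50925 + 48361 = 353911, q_7 = 6*1291 + 1226 = 8972.
  i=8: a_8=4, p_8 = 4*353911 + 50925 = 1466569, q_8 = 4*8972 + 1291 = 37179.
  i=9: a_9=2, p_9 = 2*1466569 + 353911 = 3287049, q_9 = 2*37179 + 8972 = 83330.
Check: 3287049^2 - 1556*83330^2 = 10804691128401 - 10804691128400 = 1, so (x, y) = (3287049, 83330) solves the equation, and by the theorem it is the least positive solution.

(x, y) = (3287049, 83330)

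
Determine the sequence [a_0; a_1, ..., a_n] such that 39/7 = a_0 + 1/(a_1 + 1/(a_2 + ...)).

[5; 1, 1, 3]

Run the Euclidean algorithm on 39 and 7; the successive quotients are the partial quotients a_0, a_1, ... (each step inverts the fractional part left over by the previous one):
  39 = 5*7 + 4, so a_0 = 5.
  7 = 1*4 + 3, so a_1 = 1.
  4 = 1*3 + 1, so a_2 = 1.
  3 = 3*1 + 0, so a_3 = 3.
The remainder reaches 0 after 4 divisions, so the expansion has 4 partial quotients, read off in order.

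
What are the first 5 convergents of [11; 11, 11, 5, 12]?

11/1, 122/11, 1353/122, 6887/621, 83997/7574

Using the convergent recurrence p_i = a_i*p_{i-1} + p_{i-2}, q_i = a_i*q_{i-1} + q_{i-2} with p_{-2}=0, p_{-1}=1, q_{-2}=1, q_{-1}=0:
  i=0: a_0=11, p_0 = 11*1 + 0 = 11, q_0 = 11*0 + 1 = 1.
  i=1: a_1=11, p_1 = 11*11 + 1 = 122, q_1 = 11*1 + 0 = 11.
  i=2: a_2=11, p_2 = 11*122 + 11 = 1353, q_2 = 11*11 + 1 = 122.
  i=3: a_3=5, p_3 = 5*1353 + 122 = 6887, q_3 = 5*122 + 11 = 621.
  i=4: a_4=12, p_4 = 12*6887 + 1353 = 83997, q_4 = 12*621 + 122 = 7574.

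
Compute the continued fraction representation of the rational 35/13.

Run the Euclidean algorithm on 35 and 13; the successive quotients are the partial quotients a_0, a_1, ... (each step inverts the fractional part left over by the previous one):
  35 = 2*13 + 9, so a_0 = 2.
  13 = 1*9 + 4, so a_1 = 1.
  9 = 2*4 + 1, so a_2 = 2.
  4 = 4*1 + 0, so a_3 = 4.
The remainder reaches 0 after 4 divisions, so the expansion has 4 partial quotients, read off in order.

[2; 1, 2, 4]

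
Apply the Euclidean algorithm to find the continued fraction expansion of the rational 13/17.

Run the Euclidean algorithm on 13 and 17; the successive quotients are the partial quotients a_0, a_1, ... (each step inverts the fractional part left over by the previous one):
  13 = 0*17 + 13, so a_0 = 0.
  17 = 1*13 + 4, so a_1 = 1.
  13 = 3*4 + 1, so a_2 = 3.
  4 = 4*1 + 0, so a_3 = 4.
The remainder reaches 0 after 4 divisions, so the expansion has 4 partial quotients, read off in order.

[0; 1, 3, 4]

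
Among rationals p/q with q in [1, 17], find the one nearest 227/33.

117/17

Expand x = 227/33 as a continued fraction with the Euclidean algorithm:
  227 = 6*33 + 29, so a_0 = 6.
  33 = 1*29 + 4, so a_1 = 1.
  29 = 7*4 + 1, so a_2 = 7.
  4 = 4*1 + 0, so a_3 = 4.
so x = [6; 1, 7, 4].
Convergents (p_i = a_i*p_{i-1} + p_{i-2}, q_i = a_i*q_{i-1} + q_{i-2} with p_{-2}=0, p_{-1}=1, q_{-2}=1, q_{-1}=0), until the denominator exceeds 17:
  i=0: a_0=6, p_0 = 6*1 + 0 = 6, q_0 = 6*0 + 1 = 1.
  i=1: a_1=1, p_1 = 1*6 + 1 = 7, q_1 = 1*1 + 0 = 1.
  i=2: a_2=7, p_2 = 7*7 + 6 = 55, q_2 = 7*1 + 1 = 8.
  i=3: a_3=4, p_3 = 4*55 + 7 = 227, q_3 = 4*8 + 1 = 33.
q_3 = 33 > 17, so the last convergent with denominator <= 17 is p_2/q_2 = 55/8.
The closest fraction with denominator <= 17 is either p_2/q_2 or the intermediate fraction (k*p_2 + p_1)/(k*q_2 + q_1) with the largest k >= 1 whose denominator stays <= 17; these approach x as k grows, and every other convergent or intermediate fraction in range is farther away.
Largest k: floor((17 - q_1)/q_2) = floor((17 - 1)/8) = 2.
That gives (2*55 + 7)/(2*8 + 1) = 117/17.
Compare the errors: |x - 55/8| = |227*8 - 55*33|/(33*8) = 1/264, and |x - 117/17| = |227*17 - 117*33|/(33*17) = 2/561.
Cross-multiplying, 2*264 = 528 < 561 = 1*561, so 2/561 is smaller: the intermediate fraction 117/17 is closer to x than 55/8.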